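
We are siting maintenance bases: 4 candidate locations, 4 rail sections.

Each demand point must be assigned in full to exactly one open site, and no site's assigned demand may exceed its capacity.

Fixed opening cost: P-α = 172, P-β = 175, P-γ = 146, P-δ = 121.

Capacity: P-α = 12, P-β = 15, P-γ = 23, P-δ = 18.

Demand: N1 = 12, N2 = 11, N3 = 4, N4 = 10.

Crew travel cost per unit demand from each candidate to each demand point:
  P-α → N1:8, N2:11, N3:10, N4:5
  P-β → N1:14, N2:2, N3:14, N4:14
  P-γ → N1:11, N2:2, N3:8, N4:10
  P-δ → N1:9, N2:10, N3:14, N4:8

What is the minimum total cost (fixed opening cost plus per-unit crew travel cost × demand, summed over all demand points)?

Open {P-γ, P-δ}; cheapest assignment that respects the capacities:
  P-γ (cap 23, load 21): N2, N4 — cost 11×2 + 10×10 = 122
  P-δ (cap 18, load 16): N1, N3 — cost 12×9 + 4×14 = 164
  Shipping 286, fixed 267 → total 553.
  Any other capacity-feasible assignment to {P-γ, P-δ} ships for at least 286.
Compare {P-β, P-γ}: its best feasible assignment gives total 631.
Compare {P-α, P-γ, P-δ}: its best feasible assignment gives total 651.
Every other set of open sites that can feasibly serve all demand totals ≥ 631 even under its best assignment. Minimum: 553.

553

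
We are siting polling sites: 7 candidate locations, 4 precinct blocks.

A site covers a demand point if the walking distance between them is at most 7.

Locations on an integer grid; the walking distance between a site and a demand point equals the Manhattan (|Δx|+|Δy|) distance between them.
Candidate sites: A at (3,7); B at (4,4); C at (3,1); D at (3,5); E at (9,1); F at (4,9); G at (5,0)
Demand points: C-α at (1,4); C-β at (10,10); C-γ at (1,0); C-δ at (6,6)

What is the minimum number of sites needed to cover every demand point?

2

Coverage sets (demand points within 7 of each site):
  A: {C-α, C-δ}
  B: {C-α, C-γ, C-δ}
  C: {C-α, C-γ}
  D: {C-α, C-γ, C-δ}
  E: {}
  F: {C-β, C-δ}
  G: {C-γ, C-δ}
No single site covers all 4 demand points.
But {B, F} covers everything, so the minimum is 2.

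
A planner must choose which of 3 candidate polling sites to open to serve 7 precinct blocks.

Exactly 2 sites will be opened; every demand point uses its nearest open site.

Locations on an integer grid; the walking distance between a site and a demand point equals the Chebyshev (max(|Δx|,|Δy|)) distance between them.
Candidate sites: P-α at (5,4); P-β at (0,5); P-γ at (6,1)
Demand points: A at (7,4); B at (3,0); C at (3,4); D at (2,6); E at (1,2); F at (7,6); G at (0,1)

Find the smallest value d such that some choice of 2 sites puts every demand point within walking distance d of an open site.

Open {P-α, P-β}.
  Farthest demand point is B at walking distance 4 (to P-α); all others are ≤ 4.
With {P-α, P-γ} the worst case is 5.
With {P-β, P-γ} the worst case is 5.
No size-2 selection achieves below 4.

4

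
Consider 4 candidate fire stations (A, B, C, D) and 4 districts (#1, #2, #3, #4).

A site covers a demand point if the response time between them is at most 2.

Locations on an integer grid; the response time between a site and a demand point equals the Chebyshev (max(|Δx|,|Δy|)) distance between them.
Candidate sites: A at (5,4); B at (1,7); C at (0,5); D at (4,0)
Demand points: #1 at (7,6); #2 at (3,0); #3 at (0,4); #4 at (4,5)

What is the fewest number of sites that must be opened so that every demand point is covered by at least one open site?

Coverage sets (demand points within 2 of each site):
  A: {#1, #4}
  B: {}
  C: {#3}
  D: {#2}
No 2 sites suffice: every size-2 union leaves at least one demand point uncovered.
But {A, C, D} covers everything, so the minimum is 3.

3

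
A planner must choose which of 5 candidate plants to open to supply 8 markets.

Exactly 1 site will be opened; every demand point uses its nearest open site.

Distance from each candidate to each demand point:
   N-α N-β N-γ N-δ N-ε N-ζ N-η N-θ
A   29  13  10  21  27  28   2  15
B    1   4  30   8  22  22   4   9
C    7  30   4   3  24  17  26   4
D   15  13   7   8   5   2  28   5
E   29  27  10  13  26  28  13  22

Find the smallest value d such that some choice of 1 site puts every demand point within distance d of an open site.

Open {D}.
  Farthest demand point is N-η at distance 28 (to D); all others are ≤ 28.
With {A} the worst case is 29.
With {E} the worst case is 29.
No size-1 selection achieves below 28.

28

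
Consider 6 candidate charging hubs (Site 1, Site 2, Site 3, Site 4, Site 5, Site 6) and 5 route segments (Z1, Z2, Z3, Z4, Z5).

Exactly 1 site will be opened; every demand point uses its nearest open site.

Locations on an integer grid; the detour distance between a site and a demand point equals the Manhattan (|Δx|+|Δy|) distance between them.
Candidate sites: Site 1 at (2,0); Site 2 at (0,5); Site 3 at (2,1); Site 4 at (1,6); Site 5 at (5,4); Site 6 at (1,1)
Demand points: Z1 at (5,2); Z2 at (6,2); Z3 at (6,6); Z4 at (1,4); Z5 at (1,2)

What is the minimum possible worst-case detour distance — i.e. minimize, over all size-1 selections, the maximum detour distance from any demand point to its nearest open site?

Open {Site 5}.
  Farthest demand point is Z5 at detour distance 6 (to Site 5); all others are ≤ 6.
With {Site 2} the worst case is 9.
With {Site 3} the worst case is 9.
No size-1 selection achieves below 6.

6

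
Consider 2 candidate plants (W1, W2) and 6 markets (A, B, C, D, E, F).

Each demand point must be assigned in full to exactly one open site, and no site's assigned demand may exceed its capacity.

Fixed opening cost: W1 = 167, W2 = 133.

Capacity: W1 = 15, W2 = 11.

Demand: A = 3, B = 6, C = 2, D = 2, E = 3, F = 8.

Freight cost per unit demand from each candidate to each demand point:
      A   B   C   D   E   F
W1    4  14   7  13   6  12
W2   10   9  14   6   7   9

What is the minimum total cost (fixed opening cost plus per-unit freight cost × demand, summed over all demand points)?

509

Open {W1, W2}; cheapest assignment that respects the capacities:
  W1 (cap 15, load 13): A, C, F — cost 3×4 + 2×7 + 8×12 = 122
  W2 (cap 11, load 11): B, D, E — cost 6×9 + 2×6 + 3×7 = 87
  Shipping 209, fixed 300 → total 509.
  Any other capacity-feasible assignment to {W1, W2} ships for at least 209.
Total demand is 24 and no other set of sites has combined capacity ≥ 24, so {W1, W2} is the only feasible choice of open sites. Minimum: 509.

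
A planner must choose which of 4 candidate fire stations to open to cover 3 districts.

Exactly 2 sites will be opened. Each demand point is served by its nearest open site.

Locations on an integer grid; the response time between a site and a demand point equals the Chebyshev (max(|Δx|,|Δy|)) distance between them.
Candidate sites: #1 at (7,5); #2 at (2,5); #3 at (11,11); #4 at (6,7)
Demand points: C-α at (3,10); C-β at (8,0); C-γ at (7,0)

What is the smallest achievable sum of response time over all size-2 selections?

13

Open {#1, #4}.
  C-α→#4 3, C-β→#1 5, C-γ→#1 5  ⇒ total 13.
Compare {#2, #4}: total 14.
Compare {#1, #2}: total 15.
No size-2 selection does better; minimum is 13.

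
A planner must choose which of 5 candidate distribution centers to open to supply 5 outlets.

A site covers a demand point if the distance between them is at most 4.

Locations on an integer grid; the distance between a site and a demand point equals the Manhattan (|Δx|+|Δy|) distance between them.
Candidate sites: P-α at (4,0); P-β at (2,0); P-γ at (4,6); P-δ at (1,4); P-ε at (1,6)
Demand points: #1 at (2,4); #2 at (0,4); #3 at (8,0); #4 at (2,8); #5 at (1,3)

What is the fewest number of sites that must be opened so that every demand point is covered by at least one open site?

2

Coverage sets (demand points within 4 of each site):
  P-α: {#3}
  P-β: {#1, #5}
  P-γ: {#1, #4}
  P-δ: {#1, #2, #5}
  P-ε: {#1, #2, #4, #5}
No single site covers all 5 demand points.
But {P-α, P-ε} covers everything, so the minimum is 2.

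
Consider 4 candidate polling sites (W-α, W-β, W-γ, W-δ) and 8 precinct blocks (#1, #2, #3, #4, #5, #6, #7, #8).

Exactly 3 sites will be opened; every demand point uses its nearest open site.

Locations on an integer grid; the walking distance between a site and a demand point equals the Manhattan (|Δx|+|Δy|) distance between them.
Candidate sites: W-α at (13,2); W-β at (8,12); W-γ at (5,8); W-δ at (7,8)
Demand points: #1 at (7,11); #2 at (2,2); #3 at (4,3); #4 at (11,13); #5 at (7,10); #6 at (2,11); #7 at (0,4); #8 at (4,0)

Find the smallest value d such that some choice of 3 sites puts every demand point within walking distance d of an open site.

9

Open {W-α, W-β, W-γ}.
  Farthest demand point is #2 at walking distance 9 (to W-γ); all others are ≤ 9.
With {W-α, W-γ, W-δ} the worst case is 9.
With {W-β, W-γ, W-δ} the worst case is 9.
No size-3 selection achieves below 9.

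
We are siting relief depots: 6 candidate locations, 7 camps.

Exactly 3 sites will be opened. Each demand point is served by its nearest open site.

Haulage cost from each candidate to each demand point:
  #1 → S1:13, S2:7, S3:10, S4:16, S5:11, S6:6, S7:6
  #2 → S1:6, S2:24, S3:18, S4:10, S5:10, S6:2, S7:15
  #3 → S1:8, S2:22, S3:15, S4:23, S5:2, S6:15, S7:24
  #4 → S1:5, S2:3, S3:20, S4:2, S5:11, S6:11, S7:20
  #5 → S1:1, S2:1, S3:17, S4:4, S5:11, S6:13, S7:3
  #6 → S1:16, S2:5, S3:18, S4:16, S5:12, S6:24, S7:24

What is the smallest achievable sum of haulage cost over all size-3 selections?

Open {#1, #3, #5}.
  S1→#5 1, S2→#5 1, S3→#1 10, S4→#5 4, S5→#3 2, S6→#1 6, S7→#5 3  ⇒ total 27.
Compare {#2, #3, #5}: total 28.
Compare {#1, #2, #5}: total 31.
No size-3 selection does better; minimum is 27.

27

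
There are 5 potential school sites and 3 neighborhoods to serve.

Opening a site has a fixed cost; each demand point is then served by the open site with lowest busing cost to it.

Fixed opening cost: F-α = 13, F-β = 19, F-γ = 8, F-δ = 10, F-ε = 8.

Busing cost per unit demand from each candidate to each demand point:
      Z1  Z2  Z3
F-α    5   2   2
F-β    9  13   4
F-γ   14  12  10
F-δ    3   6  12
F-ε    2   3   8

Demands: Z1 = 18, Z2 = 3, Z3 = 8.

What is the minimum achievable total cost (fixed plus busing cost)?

79

Open {F-α, F-ε}: assign each demand point to its cheapest open site.
  Z1→F-ε 18×2=36, Z2→F-α 3×2=6, Z3→F-α 8×2=16
  busing cost 58, fixed 21 → total 79.
Compare {F-α, F-γ, F-ε}: busing cost 58 + fixed 29 = 87.
Compare {F-α, F-δ, F-ε}: busing cost 58 + fixed 31 = 89.
Compare {F-α, F-γ, F-δ, F-ε}: busing cost 58 + fixed 39 = 97.
All other subsets cost ≥ 87. Minimum total cost: 79.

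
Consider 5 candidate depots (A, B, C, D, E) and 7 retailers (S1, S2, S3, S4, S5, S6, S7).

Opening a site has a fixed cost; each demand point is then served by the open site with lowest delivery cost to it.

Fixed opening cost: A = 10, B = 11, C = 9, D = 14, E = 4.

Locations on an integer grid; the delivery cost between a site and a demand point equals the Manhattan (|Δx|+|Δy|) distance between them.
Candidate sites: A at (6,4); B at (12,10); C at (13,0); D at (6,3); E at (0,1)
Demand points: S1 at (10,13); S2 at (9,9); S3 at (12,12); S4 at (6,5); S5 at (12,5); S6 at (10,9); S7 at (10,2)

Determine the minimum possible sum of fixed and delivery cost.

Open {A, B}: assign each demand point to its cheapest open site.
  S1→B 5, S2→B 4, S3→B 2, S4→A 1, S5→B 5, S6→B 3, S7→A 6
  delivery cost 26, fixed 21 → total 47.
Compare {B}: delivery cost 40 + fixed 11 = 51.
Compare {B, D}: delivery cost 26 + fixed 25 = 51.
Compare {A, B, E}: delivery cost 26 + fixed 25 = 51.
All other subsets cost ≥ 51. Minimum total cost: 47.

47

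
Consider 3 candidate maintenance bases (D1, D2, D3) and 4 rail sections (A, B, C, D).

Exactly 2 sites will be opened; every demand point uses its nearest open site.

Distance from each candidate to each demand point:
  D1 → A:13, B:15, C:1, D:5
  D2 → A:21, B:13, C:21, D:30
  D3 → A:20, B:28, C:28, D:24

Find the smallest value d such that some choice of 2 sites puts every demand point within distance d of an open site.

13

Open {D1, D2}.
  Farthest demand point is A at distance 13 (to D1); all others are ≤ 13.
With {D1, D3} the worst case is 15.
With {D2, D3} the worst case is 24.
No size-2 selection achieves below 13.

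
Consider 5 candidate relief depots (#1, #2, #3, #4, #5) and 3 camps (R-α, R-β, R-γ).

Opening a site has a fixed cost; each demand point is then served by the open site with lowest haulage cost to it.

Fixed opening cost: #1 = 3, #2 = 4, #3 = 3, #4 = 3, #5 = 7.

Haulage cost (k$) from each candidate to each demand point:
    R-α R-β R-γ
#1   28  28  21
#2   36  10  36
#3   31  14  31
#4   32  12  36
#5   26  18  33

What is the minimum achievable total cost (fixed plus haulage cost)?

66

Open {#1, #2}: assign each demand point to its cheapest open site.
  R-α→#1 28, R-β→#2 10, R-γ→#1 21
  haulage cost 59, fixed 7 → total 66.
Compare {#1, #4}: haulage cost 61 + fixed 6 = 67.
Compare {#1, #3}: haulage cost 63 + fixed 6 = 69.
Compare {#1, #2, #3}: haulage cost 59 + fixed 10 = 69.
All other subsets cost ≥ 67. Minimum total cost: 66.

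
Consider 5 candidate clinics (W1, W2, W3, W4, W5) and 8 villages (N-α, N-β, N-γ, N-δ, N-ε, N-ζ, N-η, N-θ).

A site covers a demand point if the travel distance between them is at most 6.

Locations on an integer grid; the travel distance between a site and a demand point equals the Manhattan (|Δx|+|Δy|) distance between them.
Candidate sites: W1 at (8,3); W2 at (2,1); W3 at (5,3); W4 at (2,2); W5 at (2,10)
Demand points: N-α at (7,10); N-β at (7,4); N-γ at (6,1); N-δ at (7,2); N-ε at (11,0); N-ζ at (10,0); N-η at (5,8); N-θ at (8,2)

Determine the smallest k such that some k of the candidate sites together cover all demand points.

2

Coverage sets (demand points within 6 of each site):
  W1: {N-β, N-γ, N-δ, N-ε, N-ζ, N-θ}
  W2: {N-γ, N-δ}
  W3: {N-β, N-γ, N-δ, N-η, N-θ}
  W4: {N-γ, N-δ, N-θ}
  W5: {N-α, N-η}
No single site covers all 8 demand points.
But {W1, W5} covers everything, so the minimum is 2.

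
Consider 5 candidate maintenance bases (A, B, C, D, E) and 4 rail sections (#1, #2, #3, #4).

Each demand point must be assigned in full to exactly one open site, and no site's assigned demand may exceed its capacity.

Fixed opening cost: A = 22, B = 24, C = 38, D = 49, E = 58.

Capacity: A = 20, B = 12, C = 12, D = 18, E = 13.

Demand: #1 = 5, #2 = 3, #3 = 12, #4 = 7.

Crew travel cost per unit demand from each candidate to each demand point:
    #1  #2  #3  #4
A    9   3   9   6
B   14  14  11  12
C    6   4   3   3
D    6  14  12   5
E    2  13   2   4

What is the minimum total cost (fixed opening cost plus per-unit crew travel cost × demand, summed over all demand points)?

Open {A, C}; cheapest assignment that respects the capacities:
  A (cap 20, load 15): #1, #2, #4 — cost 5×9 + 3×3 + 7×6 = 96
  C (cap 12, load 12): #3 — cost 12×3 = 36
  Shipping 132, fixed 60 → total 192.
  Any other capacity-feasible assignment to {A, C} ships for at least 132.
Compare {A, E}: its best feasible assignment gives total 200.
Compare {A, C, E}: its best feasible assignment gives total 201.
Every other set of open sites that can feasibly serve all demand totals ≥ 200 even under its best assignment. Minimum: 192.

192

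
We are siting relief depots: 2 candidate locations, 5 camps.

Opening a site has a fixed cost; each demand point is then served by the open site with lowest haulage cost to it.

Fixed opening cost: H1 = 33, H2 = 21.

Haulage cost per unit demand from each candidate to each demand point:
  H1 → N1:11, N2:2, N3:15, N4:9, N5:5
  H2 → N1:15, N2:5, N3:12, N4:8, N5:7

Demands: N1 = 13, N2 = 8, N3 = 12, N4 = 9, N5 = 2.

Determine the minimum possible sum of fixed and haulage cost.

439

Open {H1, H2}: assign each demand point to its cheapest open site.
  N1→H1 13×11=143, N2→H1 8×2=16, N3→H2 12×12=144, N4→H2 9×8=72, N5→H1 2×5=10
  haulage cost 385, fixed 54 → total 439.
Compare {H1}: haulage cost 430 + fixed 33 = 463.
Compare {H2}: haulage cost 465 + fixed 21 = 486.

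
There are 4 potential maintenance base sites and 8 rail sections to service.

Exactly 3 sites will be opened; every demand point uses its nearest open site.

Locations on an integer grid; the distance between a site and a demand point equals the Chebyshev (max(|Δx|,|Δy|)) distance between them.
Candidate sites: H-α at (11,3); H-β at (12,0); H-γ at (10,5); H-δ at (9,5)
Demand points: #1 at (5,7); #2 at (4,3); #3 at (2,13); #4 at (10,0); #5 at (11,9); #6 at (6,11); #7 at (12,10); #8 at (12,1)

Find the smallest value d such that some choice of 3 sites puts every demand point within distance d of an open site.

Open {H-α, H-β, H-γ}.
  Farthest demand point is #3 at distance 8 (to H-γ); all others are ≤ 8.
With {H-α, H-β, H-δ} the worst case is 8.
With {H-α, H-γ, H-δ} the worst case is 8.
No size-3 selection achieves below 8.

8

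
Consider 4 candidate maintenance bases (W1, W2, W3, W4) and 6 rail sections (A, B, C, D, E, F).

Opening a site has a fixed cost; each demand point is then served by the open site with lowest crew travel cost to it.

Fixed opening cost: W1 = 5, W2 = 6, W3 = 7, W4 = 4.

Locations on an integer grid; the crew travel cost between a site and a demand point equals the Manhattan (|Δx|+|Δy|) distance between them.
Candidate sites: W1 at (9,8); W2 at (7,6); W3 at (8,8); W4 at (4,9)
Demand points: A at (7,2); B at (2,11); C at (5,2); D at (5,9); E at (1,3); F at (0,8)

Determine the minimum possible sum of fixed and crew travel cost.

Open {W2, W4}: assign each demand point to its cheapest open site.
  A→W2 4, B→W4 4, C→W2 6, D→W4 1, E→W2 9, F→W4 5
  crew travel cost 29, fixed 10 → total 39.
Compare {W4}: crew travel cost 37 + fixed 4 = 41.
Compare {W1, W4}: crew travel cost 35 + fixed 9 = 44.
Compare {W1, W2, W4}: crew travel cost 29 + fixed 15 = 44.
All other subsets cost ≥ 41. Minimum total cost: 39.

39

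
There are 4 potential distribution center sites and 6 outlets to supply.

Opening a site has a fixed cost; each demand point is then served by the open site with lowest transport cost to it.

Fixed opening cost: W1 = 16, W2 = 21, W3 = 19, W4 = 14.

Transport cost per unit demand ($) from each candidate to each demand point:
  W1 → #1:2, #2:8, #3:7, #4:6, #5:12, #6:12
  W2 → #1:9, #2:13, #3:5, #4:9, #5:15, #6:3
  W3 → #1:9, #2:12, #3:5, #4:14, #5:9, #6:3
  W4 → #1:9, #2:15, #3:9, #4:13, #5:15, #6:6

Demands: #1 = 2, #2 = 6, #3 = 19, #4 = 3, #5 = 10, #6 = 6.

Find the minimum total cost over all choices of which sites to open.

308

Open {W1, W3}: assign each demand point to its cheapest open site.
  #1→W1 2×2=4, #2→W1 6×8=48, #3→W3 19×5=95, #4→W1 3×6=18, #5→W3 10×9=90, #6→W3 6×3=18
  transport cost 273, fixed 35 → total 308.
Compare {W1, W3, W4}: transport cost 273 + fixed 49 = 322.
Compare {W1, W2, W3}: transport cost 273 + fixed 56 = 329.
Compare {W1, W2}: transport cost 303 + fixed 37 = 340.
All other subsets cost ≥ 322. Minimum total cost: 308.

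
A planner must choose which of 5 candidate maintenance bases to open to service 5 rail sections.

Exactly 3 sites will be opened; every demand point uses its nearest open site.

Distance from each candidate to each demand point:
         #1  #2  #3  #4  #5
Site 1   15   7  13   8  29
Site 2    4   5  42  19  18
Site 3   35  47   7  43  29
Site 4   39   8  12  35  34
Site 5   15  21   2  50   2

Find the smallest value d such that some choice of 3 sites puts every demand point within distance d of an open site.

Open {Site 1, Site 2, Site 5}.
  Farthest demand point is #4 at distance 8 (to Site 1); all others are ≤ 8.
With {Site 1, Site 3, Site 5} the worst case is 15.
With {Site 1, Site 4, Site 5} the worst case is 15.
No size-3 selection achieves below 8.

8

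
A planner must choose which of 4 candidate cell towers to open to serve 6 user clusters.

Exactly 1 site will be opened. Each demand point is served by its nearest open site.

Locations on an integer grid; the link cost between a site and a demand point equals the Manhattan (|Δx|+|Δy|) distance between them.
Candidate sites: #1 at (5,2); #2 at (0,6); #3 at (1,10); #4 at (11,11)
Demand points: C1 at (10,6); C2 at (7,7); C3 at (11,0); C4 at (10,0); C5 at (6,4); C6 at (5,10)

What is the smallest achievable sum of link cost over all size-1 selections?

Open {#1}.
  C1→#1 9, C2→#1 7, C3→#1 8, C4→#1 7, C5→#1 3, C6→#1 8  ⇒ total 42.
Compare {#4}: total 56.
Compare {#2}: total 68.
No size-1 selection does better; minimum is 42.

42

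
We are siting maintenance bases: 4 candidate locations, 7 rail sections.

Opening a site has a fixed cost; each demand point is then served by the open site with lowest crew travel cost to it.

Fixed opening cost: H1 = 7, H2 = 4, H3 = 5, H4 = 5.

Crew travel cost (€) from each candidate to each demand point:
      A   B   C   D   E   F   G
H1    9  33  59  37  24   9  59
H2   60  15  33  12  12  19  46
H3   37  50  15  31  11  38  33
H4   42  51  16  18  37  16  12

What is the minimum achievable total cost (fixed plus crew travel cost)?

Open {H1, H2, H4}: assign each demand point to its cheapest open site.
  A→H1 9, B→H2 15, C→H4 16, D→H2 12, E→H2 12, F→H1 9, G→H4 12
  crew travel cost 85, fixed 16 → total 101.
Compare {H1, H2, H3, H4}: crew travel cost 83 + fixed 21 = 104.
Compare {H1, H2, H3}: crew travel cost 104 + fixed 16 = 120.
Compare {H1, H3, H4}: crew travel cost 107 + fixed 17 = 124.
All other subsets cost ≥ 104. Minimum total cost: 101.

101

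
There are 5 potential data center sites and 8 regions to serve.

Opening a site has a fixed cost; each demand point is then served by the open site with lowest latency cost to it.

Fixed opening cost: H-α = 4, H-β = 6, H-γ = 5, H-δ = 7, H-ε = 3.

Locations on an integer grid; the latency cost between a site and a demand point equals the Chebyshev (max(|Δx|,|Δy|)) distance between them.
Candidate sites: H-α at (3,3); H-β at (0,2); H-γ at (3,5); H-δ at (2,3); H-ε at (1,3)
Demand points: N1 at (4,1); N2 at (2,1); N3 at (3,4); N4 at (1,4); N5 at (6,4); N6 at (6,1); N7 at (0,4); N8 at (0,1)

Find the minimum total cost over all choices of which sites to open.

22

Open {H-α, H-ε}: assign each demand point to its cheapest open site.
  N1→H-α 2, N2→H-α 2, N3→H-α 1, N4→H-ε 1, N5→H-α 3, N6→H-α 3, N7→H-ε 1, N8→H-ε 2
  latency cost 15, fixed 7 → total 22.
Compare {H-α}: latency cost 19 + fixed 4 = 23.
Compare {H-ε}: latency cost 21 + fixed 3 = 24.
Compare {H-δ}: latency cost 18 + fixed 7 = 25.
All other subsets cost ≥ 23. Minimum total cost: 22.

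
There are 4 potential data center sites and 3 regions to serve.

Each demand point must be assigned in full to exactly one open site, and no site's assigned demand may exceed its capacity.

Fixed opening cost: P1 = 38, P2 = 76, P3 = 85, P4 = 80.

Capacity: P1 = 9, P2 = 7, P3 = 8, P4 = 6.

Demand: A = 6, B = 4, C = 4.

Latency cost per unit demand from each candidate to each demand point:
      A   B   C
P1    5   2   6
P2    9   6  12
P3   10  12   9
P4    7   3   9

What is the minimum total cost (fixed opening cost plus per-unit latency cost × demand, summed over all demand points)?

Open {P1, P4}; cheapest assignment that respects the capacities:
  P1 (cap 9, load 8): B, C — cost 4×2 + 4×6 = 32
  P4 (cap 6, load 6): A — cost 6×7 = 42
  Shipping 74, fixed 118 → total 192.
  Any other capacity-feasible assignment to {P1, P4} ships for at least 74.
Compare {P1, P2}: its best feasible assignment gives total 200.
Compare {P1, P3}: its best feasible assignment gives total 215.
Every other set of open sites that can feasibly serve all demand totals ≥ 200 even under its best assignment. Minimum: 192.

192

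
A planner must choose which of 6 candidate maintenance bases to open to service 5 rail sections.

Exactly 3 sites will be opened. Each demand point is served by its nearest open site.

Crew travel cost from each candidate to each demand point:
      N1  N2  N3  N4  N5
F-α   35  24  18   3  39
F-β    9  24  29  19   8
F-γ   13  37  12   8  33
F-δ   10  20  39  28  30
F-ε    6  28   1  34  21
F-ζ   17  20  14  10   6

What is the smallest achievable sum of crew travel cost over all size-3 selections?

Open {F-α, F-ε, F-ζ}.
  N1→F-ε 6, N2→F-ζ 20, N3→F-ε 1, N4→F-α 3, N5→F-ζ 6  ⇒ total 36.
Compare {F-γ, F-ε, F-ζ}: total 41.
Compare {F-α, F-β, F-ε}: total 42.
No size-3 selection does better; minimum is 36.

36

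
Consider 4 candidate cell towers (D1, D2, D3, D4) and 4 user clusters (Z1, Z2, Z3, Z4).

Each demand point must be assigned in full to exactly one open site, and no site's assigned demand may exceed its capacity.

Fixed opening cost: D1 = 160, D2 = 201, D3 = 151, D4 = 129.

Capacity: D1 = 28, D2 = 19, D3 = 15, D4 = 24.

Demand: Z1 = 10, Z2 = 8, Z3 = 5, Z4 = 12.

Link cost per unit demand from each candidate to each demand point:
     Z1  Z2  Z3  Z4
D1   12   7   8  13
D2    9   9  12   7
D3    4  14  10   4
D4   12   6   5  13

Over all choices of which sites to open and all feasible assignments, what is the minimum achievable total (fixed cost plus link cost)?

521

Open {D3, D4}; cheapest assignment that respects the capacities:
  D3 (cap 15, load 12): Z4 — cost 12×4 = 48
  D4 (cap 24, load 23): Z1, Z2, Z3 — cost 10×12 + 8×6 + 5×5 = 193
  Shipping 241, fixed 280 → total 521.
  Any other capacity-feasible assignment to {D3, D4} ships for at least 241.
Compare {D1, D3}: its best feasible assignment gives total 575.
Compare {D2, D4}: its best feasible assignment gives total 607.
Every other set of open sites that can feasibly serve all demand totals ≥ 575 even under its best assignment. Minimum: 521.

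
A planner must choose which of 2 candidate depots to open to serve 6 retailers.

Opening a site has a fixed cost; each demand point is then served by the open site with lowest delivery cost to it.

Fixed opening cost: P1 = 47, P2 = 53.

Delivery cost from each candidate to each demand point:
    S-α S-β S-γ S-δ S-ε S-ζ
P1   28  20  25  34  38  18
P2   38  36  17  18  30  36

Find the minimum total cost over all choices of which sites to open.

Open {P1}: assign each demand point to its cheapest open site.
  S-α→P1 28, S-β→P1 20, S-γ→P1 25, S-δ→P1 34, S-ε→P1 38, S-ζ→P1 18
  delivery cost 163, fixed 47 → total 210.
Compare {P2}: delivery cost 175 + fixed 53 = 228.
Compare {P1, P2}: delivery cost 131 + fixed 100 = 231.

210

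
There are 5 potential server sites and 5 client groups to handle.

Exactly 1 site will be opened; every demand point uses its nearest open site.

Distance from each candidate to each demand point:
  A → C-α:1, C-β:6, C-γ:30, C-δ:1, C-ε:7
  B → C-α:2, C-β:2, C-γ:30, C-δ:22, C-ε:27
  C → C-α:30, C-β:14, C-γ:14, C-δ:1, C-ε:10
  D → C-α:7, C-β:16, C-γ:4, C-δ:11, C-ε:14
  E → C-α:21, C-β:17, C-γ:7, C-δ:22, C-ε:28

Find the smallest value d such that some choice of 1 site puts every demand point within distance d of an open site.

Open {D}.
  Farthest demand point is C-β at distance 16 (to D); all others are ≤ 16.
With {E} the worst case is 28.
With {A} the worst case is 30.
No size-1 selection achieves below 16.

16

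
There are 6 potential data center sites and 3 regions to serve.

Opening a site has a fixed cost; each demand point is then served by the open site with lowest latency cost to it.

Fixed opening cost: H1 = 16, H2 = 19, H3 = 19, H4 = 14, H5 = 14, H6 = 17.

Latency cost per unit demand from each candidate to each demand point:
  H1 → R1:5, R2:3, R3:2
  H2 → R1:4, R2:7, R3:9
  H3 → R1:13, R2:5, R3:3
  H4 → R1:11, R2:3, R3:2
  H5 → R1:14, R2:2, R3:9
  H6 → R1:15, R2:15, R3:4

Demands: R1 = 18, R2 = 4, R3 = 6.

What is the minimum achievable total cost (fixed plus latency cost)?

Open {H2, H4}: assign each demand point to its cheapest open site.
  R1→H2 18×4=72, R2→H4 4×3=12, R3→H4 6×2=12
  latency cost 96, fixed 33 → total 129.
Compare {H1}: latency cost 114 + fixed 16 = 130.
Compare {H1, H2}: latency cost 96 + fixed 35 = 131.
Compare {H2, H4, H5}: latency cost 92 + fixed 47 = 139.
All other subsets cost ≥ 130. Minimum total cost: 129.

129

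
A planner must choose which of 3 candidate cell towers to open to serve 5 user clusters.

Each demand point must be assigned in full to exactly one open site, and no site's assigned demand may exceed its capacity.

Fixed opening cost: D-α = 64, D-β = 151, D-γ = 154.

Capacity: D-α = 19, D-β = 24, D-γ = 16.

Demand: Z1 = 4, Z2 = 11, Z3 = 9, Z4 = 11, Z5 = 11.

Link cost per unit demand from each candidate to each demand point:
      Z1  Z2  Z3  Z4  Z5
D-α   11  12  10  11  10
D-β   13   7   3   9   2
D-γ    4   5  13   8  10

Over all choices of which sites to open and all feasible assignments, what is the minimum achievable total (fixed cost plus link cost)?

610

Open {D-α, D-β, D-γ}; cheapest assignment that respects the capacities:
  D-α (cap 19, load 11): Z4 — cost 11×11 = 121
  D-β (cap 24, load 20): Z3, Z5 — cost 9×3 + 11×2 = 49
  D-γ (cap 16, load 15): Z1, Z2 — cost 4×4 + 11×5 = 71
  Shipping 241, fixed 369 → total 610.
  Any other capacity-feasible assignment to {D-α, D-β, D-γ} ships for at least 241.
Total demand is 46 and no other set of sites has combined capacity ≥ 46, so {D-α, D-β, D-γ} is the only feasible choice of open sites. Minimum: 610.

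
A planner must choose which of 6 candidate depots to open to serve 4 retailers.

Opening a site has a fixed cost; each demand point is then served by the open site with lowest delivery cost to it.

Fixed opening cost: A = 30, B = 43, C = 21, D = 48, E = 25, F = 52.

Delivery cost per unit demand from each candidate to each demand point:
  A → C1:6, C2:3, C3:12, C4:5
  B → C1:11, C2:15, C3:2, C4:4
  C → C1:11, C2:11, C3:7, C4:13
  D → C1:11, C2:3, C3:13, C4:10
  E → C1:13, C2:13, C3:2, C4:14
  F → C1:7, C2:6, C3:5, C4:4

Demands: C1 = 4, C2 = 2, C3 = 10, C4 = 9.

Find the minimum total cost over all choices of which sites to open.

Open {A, E}: assign each demand point to its cheapest open site.
  C1→A 4×6=24, C2→A 2×3=6, C3→E 10×2=20, C4→A 9×5=45
  delivery cost 95, fixed 55 → total 150.
Compare {A, B}: delivery cost 86 + fixed 73 = 159.
Compare {A, C, E}: delivery cost 95 + fixed 76 = 171.
Compare {B}: delivery cost 130 + fixed 43 = 173.
All other subsets cost ≥ 159. Minimum total cost: 150.

150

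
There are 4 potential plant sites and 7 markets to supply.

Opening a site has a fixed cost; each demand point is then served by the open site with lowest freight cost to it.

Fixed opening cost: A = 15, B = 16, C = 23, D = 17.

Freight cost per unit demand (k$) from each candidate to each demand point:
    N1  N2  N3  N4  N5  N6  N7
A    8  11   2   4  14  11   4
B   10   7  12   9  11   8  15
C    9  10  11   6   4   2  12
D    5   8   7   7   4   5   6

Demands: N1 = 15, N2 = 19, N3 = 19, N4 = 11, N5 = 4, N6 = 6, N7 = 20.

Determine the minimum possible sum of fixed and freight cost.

Open {A, B, D}: assign each demand point to its cheapest open site.
  N1→D 15×5=75, N2→B 19×7=133, N3→A 19×2=38, N4→A 11×4=44, N5→D 4×4=16, N6→D 6×5=30, N7→A 20×4=80
  freight cost 416, fixed 48 → total 464.
Compare {A, D}: freight cost 435 + fixed 32 = 467.
Compare {A, B, C, D}: freight cost 398 + fixed 71 = 469.
Compare {A, C, D}: freight cost 417 + fixed 55 = 472.
All other subsets cost ≥ 467. Minimum total cost: 464.

464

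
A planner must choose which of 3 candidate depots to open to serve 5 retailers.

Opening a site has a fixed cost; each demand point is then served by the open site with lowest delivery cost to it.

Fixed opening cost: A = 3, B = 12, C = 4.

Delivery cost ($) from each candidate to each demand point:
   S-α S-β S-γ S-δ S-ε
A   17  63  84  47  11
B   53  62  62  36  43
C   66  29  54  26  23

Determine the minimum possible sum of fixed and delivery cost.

Open {A, C}: assign each demand point to its cheapest open site.
  S-α→A 17, S-β→C 29, S-γ→C 54, S-δ→C 26, S-ε→A 11
  delivery cost 137, fixed 7 → total 144.
Compare {A, B, C}: delivery cost 137 + fixed 19 = 156.
Compare {B, C}: delivery cost 185 + fixed 16 = 201.
Compare {C}: delivery cost 198 + fixed 4 = 202.
All other subsets cost ≥ 156. Minimum total cost: 144.

144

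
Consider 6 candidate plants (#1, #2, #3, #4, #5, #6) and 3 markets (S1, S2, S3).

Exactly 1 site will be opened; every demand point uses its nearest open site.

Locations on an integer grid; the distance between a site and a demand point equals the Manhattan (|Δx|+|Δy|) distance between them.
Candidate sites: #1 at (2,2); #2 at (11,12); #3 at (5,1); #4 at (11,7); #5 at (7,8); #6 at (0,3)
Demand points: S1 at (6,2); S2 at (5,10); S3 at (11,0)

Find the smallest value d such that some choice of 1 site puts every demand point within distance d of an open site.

9

Open {#3}.
  Farthest demand point is S2 at distance 9 (to #3); all others are ≤ 9.
With {#4} the worst case is 10.
With {#1} the worst case is 11.
No size-1 selection achieves below 9.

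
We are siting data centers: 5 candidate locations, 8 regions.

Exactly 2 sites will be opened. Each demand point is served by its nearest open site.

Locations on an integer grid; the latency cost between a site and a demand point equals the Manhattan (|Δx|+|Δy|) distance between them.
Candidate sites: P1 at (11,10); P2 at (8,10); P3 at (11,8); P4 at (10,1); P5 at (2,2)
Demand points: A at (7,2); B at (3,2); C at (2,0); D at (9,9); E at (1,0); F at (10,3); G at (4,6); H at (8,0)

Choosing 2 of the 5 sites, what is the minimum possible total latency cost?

30

Open {P4, P5}.
  A→P4 4, B→P5 1, C→P5 2, D→P4 9, E→P5 3, F→P4 2, G→P5 6, H→P4 3  ⇒ total 30.
Compare {P3, P5}: total 34.
Compare {P1, P5}: total 36.
No size-2 selection does better; minimum is 30.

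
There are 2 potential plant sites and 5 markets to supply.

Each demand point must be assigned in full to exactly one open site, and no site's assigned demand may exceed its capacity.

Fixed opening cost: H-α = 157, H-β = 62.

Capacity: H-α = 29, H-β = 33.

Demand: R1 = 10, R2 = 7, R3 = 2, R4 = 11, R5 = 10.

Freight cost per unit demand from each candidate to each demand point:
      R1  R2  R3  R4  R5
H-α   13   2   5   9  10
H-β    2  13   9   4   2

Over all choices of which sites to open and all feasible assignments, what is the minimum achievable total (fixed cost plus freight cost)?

327

Open {H-α, H-β}; cheapest assignment that respects the capacities:
  H-α (cap 29, load 9): R2, R3 — cost 7×2 + 2×5 = 24
  H-β (cap 33, load 31): R1, R4, R5 — cost 10×2 + 11×4 + 10×2 = 84
  Shipping 108, fixed 219 → total 327.
  Any other capacity-feasible assignment to {H-α, H-β} ships for at least 108.
Total demand is 40 and no other set of sites has combined capacity ≥ 40, so {H-α, H-β} is the only feasible choice of open sites. Minimum: 327.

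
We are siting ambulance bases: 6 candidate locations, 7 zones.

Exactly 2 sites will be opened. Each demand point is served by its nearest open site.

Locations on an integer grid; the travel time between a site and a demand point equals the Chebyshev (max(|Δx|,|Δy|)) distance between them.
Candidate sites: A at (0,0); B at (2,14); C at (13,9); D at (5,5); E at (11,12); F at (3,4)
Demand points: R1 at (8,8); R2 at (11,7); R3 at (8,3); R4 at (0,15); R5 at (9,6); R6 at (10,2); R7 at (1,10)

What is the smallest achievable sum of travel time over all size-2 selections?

27

Open {B, D}.
  R1→D 3, R2→D 6, R3→D 3, R4→B 2, R5→D 4, R6→D 5, R7→B 4  ⇒ total 27.
Compare {B, C}: total 30.
Compare {C, D}: total 32.
No size-2 selection does better; minimum is 27.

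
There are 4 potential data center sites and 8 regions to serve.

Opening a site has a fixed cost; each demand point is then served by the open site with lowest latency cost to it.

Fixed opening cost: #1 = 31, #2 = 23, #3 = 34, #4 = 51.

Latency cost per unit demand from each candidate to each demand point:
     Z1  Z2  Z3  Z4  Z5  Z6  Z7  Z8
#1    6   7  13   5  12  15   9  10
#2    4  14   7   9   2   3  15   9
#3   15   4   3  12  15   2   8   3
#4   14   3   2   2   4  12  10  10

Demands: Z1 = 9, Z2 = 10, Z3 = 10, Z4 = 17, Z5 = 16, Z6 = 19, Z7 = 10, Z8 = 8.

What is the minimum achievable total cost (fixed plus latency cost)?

Open {#2, #3, #4}: assign each demand point to its cheapest open site.
  Z1→#2 9×4=36, Z2→#4 10×3=30, Z3→#4 10×2=20, Z4→#4 17×2=34, Z5→#2 16×2=32, Z6→#3 19×2=38, Z7→#3 10×8=80, Z8→#3 8×3=24
  latency cost 294, fixed 108 → total 402.
Compare {#1, #2, #3, #4}: latency cost 294 + fixed 139 = 433.
Compare {#1, #2, #3}: latency cost 365 + fixed 88 = 453.
Compare {#2, #4}: latency cost 381 + fixed 74 = 455.
All other subsets cost ≥ 433. Minimum total cost: 402.

402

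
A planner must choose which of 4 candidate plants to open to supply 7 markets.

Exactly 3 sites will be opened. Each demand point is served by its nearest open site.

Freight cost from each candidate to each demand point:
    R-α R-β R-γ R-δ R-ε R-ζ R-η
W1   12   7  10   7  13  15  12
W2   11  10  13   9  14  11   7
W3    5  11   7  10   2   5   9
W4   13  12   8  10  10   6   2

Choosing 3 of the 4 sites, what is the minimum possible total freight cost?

Open {W1, W3, W4}.
  R-α→W3 5, R-β→W1 7, R-γ→W3 7, R-δ→W1 7, R-ε→W3 2, R-ζ→W3 5, R-η→W4 2  ⇒ total 35.
Compare {W1, W2, W3}: total 40.
Compare {W2, W3, W4}: total 40.
No size-3 selection does better; minimum is 35.

35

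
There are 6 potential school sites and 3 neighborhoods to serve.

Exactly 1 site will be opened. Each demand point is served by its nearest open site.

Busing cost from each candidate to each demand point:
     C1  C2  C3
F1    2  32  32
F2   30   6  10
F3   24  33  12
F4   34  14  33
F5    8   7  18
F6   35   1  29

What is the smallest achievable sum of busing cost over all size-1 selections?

33

Open {F5}.
  C1→F5 8, C2→F5 7, C3→F5 18  ⇒ total 33.
Compare {F2}: total 46.
Compare {F6}: total 65.
No size-1 selection does better; minimum is 33.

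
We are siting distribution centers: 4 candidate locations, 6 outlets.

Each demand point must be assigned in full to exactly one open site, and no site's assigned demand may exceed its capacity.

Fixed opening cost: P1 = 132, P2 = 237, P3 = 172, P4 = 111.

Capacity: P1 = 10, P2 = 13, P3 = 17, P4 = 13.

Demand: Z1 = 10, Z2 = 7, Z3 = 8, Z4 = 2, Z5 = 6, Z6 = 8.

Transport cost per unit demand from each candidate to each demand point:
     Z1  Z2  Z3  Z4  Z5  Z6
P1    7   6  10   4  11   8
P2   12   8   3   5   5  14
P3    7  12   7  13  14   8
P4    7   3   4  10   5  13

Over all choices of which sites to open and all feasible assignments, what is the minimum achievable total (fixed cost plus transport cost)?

816

Open {P2, P3, P4}; cheapest assignment that respects the capacities:
  P2 (cap 13, load 13): Z2, Z5 — cost 7×8 + 6×5 = 86
  P3 (cap 17, load 16): Z3, Z6 — cost 8×7 + 8×8 = 120
  P4 (cap 13, load 12): Z1, Z4 — cost 10×7 + 2×10 = 90
  Shipping 296, fixed 520 → total 816.
  Any other capacity-feasible assignment to {P2, P3, P4} ships for at least 296.
Compare {P1, P2, P3, P4}: its best feasible assignment gives total 869.
Every other set of open sites that can feasibly serve all demand totals ≥ 869 even under its best assignment. Minimum: 816.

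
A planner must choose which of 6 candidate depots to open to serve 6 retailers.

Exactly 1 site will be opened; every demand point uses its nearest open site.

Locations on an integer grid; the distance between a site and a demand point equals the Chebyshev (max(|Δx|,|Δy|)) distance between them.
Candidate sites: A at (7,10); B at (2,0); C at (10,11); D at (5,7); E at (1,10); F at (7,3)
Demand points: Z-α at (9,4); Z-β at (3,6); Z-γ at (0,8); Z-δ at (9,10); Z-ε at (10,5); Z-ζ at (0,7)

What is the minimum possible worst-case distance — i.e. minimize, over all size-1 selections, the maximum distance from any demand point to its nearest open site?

5

Open {D}.
  Farthest demand point is Z-γ at distance 5 (to D); all others are ≤ 5.
With {A} the worst case is 7.
With {F} the worst case is 7.
No size-1 selection achieves below 5.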